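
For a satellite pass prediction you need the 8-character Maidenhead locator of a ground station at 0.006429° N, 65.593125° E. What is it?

MJ20ta11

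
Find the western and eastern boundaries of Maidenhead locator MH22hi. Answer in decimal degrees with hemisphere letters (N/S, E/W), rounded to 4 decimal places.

Field M=12, H=7: +12·20° lon, +7·10° lat → SW at lon 60°, lat -20°.
Square 2, 2: +2·2° lon, +2·1° lat → SW at lon 64°, lat -18°.
Subsquare h=7, i=8: +7·0.0833333° lon, +8·0.0416667° lat → SW at lon 64.5833°, lat -17.6667°.
Cell spans 0.0833333° lon × 0.0416667° lat.
west 64.5833° E, east 64.6667° E.

64.5833° E, 64.6667° E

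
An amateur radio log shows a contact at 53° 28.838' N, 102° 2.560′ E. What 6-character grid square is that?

Add 180° to longitude and 90° to latitude: 282.0427, 143.4806.
Field (20°×10°, letters A–R): lon ⌊282.0427/20⌋ = 14 → O; lat ⌊143.4806/10⌋ = 14 → O.
Square (2°×1°, digits 0–9): lon ⌊2.0427/2⌋ = 1; lat ⌊3.4806/1⌋ = 3.
Subsquare (5′×2.5′, letters a–x): lon ⌊0.0427/0.0833333⌋ = 0 → a; lat ⌊0.4806/0.0416667⌋ = 11 → l.

OO13al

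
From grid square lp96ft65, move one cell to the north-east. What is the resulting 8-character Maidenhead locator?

LP96ft76

Longitude extended square 6; +1 → 7.
Latitude extended square 5; +1 → 6.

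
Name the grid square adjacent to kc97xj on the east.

LC07aj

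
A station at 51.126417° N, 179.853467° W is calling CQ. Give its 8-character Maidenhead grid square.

AO01bd70

Offset from 180°W / 90°S: lon 0.14653°, lat 141.12642°.
Field: 0.14653/20 → 0 → A, 141.12642/10 → 14 → O; chars AO.
Square: 0.14653/2 → 0, 1.12642/1 → 1; chars 01.
Subsquare: 0.14653/0.0833333 → 1 → b, 0.12642/0.0416667 → 3 → d; chars bd.
Extended square: 0.06320/0.00833333 → 7, 0.00142/0.00416667 → 0; chars 70.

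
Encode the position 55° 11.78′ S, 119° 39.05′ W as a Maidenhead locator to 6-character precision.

DD04et

Add 180° to longitude and 90° to latitude: 60.3492, 34.8037.
Field: lon ⌊60.3492/20⌋ = 3 → D; lat ⌊34.8037/10⌋ = 3 → D.
Square: lon ⌊0.3492/2⌋ = 0; lat ⌊4.8037/1⌋ = 4.
Subsquare: lon ⌊0.3492/0.0833333⌋ = 4 → e; lat ⌊0.8037/0.0416667⌋ = 19 → t.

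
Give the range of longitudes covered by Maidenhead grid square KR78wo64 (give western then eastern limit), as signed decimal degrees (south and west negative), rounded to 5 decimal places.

Field K=10, R=17: +10·20° lon, +17·10° lat → SW at lon 20°, lat 80°.
Square 7, 8: +7·2° lon, +8·1° lat → SW at lon 34°, lat 88°.
Subsquare w=22, o=14: +22·0.0833333° lon, +14·0.0416667° lat → SW at lon 35.8333°, lat 88.5833°.
Extended square 6, 4: +6·0.00833333° lon, +4·0.00416667° lat → SW at lon 35.8833°, lat 88.6°.
Cell spans 0.00833333° lon × 0.00416667° lat.
west 35.88333, east 35.89167.

35.88333, 35.89167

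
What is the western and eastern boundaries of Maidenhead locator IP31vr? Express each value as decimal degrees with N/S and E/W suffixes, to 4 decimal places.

Field I=8, P=15: +8·20° lon, +15·10° lat → SW at lon -20°, lat 60°.
Square 3, 1: +3·2° lon, +1·1° lat → SW at lon -14°, lat 61°.
Subsquare v=21, r=17: +21·0.0833333° lon, +17·0.0416667° lat → SW at lon -12.25°, lat 61.7083°.
Cell spans 0.0833333° lon × 0.0416667° lat.
west 12.2500° W, east 12.1667° W.

12.2500° W, 12.1667° W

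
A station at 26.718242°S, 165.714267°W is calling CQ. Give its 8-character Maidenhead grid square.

Add 180° to longitude and 90° to latitude: 14.28573, 63.28176.
Field (20°×10°, letters A–R): lon ⌊14.28573/20⌋ = 0 → A; lat ⌊63.28176/10⌋ = 6 → G.
Square (2°×1°, digits 0–9): lon ⌊14.28573/2⌋ = 7; lat ⌊3.28176/1⌋ = 3.
Subsquare (5′×2.5′, letters a–x): lon ⌊0.28573/0.0833333⌋ = 3 → d; lat ⌊0.28176/0.0416667⌋ = 6 → g.
Extended square (30″×15″, digits 0–9): lon ⌊0.03573/0.00833333⌋ = 4; lat ⌊0.03176/0.00416667⌋ = 7.

AG73dg47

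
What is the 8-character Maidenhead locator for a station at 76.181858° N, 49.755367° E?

Offset from 180°W / 90°S: lon 229.75537°, lat 166.18186°.
Field: 229.75537/20 → 11 → L, 166.18186/10 → 16 → Q; chars LQ.
Square: 9.75537/2 → 4, 6.18186/1 → 6; chars 46.
Subsquare: 1.75537/0.0833333 → 21 → v, 0.18186/0.0416667 → 4 → e; chars ve.
Extended square: 0.00537/0.00833333 → 0, 0.01519/0.00416667 → 3; chars 03.

LQ46ve03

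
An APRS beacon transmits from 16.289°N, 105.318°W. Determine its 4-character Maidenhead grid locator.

Offset from 180°W / 90°S: lon 74.68°, lat 106.29°.
Field (20°×10°, letters A–R): 74.68/20 → 3 → D, 106.29/10 → 10 → K; chars DK.
Square (2°×1°, digits 0–9): 14.68/2 → 7, 6.29/1 → 6; chars 76.

DK76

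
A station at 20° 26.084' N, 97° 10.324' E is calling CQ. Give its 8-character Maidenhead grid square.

NL80ok04

Offset from 180°W / 90°S: lon 277.17207°, lat 110.43473°.
Field: 277.17207/20 → 13 → N, 110.43473/10 → 11 → L; chars NL.
Square: 17.17207/2 → 8, 0.43473/1 → 0; chars 80.
Subsquare: 1.17207/0.0833333 → 14 → o, 0.43473/0.0416667 → 10 → k; chars ok.
Extended square: 0.00540/0.00833333 → 0, 0.01807/0.00416667 → 4; chars 04.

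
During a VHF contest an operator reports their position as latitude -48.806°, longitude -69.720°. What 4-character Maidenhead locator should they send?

Shift to the Maidenhead origin (180°W, 90°S): lon 110.28, lat 41.19.
Field: lon ⌊110.28/20⌋ = 5 → F; lat ⌊41.19/10⌋ = 4 → E.
Square: lon ⌊10.28/2⌋ = 5; lat ⌊1.19/1⌋ = 1.

FE51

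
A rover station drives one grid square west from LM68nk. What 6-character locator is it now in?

LM68mk

Longitude subsquare n = 13; −1 → 12 = m.
The latitude characters are unchanged.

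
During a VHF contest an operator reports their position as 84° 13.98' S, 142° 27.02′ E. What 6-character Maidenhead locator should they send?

QA15fs

Add 180° to longitude and 90° to latitude: 322.4503, 5.7670.
Field: lon ⌊322.4503/20⌋ = 16 → Q; lat ⌊5.7670/10⌋ = 0 → A.
Square: lon ⌊2.4503/2⌋ = 1; lat ⌊5.7670/1⌋ = 5.
Subsquare: lon ⌊0.4503/0.0833333⌋ = 5 → f; lat ⌊0.7670/0.0416667⌋ = 18 → s.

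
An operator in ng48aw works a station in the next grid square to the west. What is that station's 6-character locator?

Longitude subsquare a = 0; −1 → -1, wraps to 23 = x, carry into square.
Longitude square 4; −1 → 3.
The latitude characters are unchanged.

NG38xw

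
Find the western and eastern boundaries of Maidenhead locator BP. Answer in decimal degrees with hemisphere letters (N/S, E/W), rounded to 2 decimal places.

Field B=1, P=15: +1·20° lon, +15·10° lat → SW at lon -160°, lat 60°.
Cell spans 20° lon × 10° lat.
west 160.00° W, east 140.00° W.

160.00° W, 140.00° W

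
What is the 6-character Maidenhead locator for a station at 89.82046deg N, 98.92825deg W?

ER09mt

Shift to the Maidenhead origin (180°W, 90°S): lon 81.0717, lat 179.8205.
Field (20°×10°, letters A–R): 81.0717/20 → 4 → E, 179.8205/10 → 17 → R; chars ER.
Square (2°×1°, digits 0–9): 1.0717/2 → 0, 9.8205/1 → 9; chars 09.
Subsquare (5′×2.5′, letters a–x): 1.0717/0.0833333 → 12 → m, 0.8205/0.0416667 → 19 → t; chars mt.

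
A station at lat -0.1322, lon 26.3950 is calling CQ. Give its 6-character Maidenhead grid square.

Shift to the Maidenhead origin (180°W, 90°S): lon 206.3950, lat 89.8678.
Field: lon ⌊206.3950/20⌋ = 10 → K; lat ⌊89.8678/10⌋ = 8 → I.
Square: lon ⌊6.3950/2⌋ = 3; lat ⌊9.8678/1⌋ = 9.
Subsquare: lon ⌊0.3950/0.0833333⌋ = 4 → e; lat ⌊0.8678/0.0416667⌋ = 20 → u.

KI39eu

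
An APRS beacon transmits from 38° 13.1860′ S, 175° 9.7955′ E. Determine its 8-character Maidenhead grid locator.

Shift to the Maidenhead origin (180°W, 90°S): lon 355.16326, lat 51.78023.
Field: lon ⌊355.16326/20⌋ = 17 → R; lat ⌊51.78023/10⌋ = 5 → F.
Square: lon ⌊15.16326/2⌋ = 7; lat ⌊1.78023/1⌋ = 1.
Subsquare: lon ⌊1.16326/0.0833333⌋ = 13 → n; lat ⌊0.78023/0.0416667⌋ = 18 → s.
Extended square: lon ⌊0.07993/0.00833333⌋ = 9; lat ⌊0.03023/0.00416667⌋ = 7.

RF71ns97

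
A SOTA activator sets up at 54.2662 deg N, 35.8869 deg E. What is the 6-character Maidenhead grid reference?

KO74wg

Add 180° to longitude and 90° to latitude: 215.8869, 144.2662.
Field: 215.8869/20 → 10 → K, 144.2662/10 → 14 → O; chars KO.
Square: 15.8869/2 → 7, 4.2662/1 → 4; chars 74.
Subsquare: 1.8869/0.0833333 → 22 → w, 0.2662/0.0416667 → 6 → g; chars wg.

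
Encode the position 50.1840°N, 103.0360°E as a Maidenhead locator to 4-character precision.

Offset from 180°W / 90°S: lon 283.04°, lat 140.18°.
Field: 283.04/20 → 14 → O, 140.18/10 → 14 → O; chars OO.
Square: 3.04/2 → 1, 0.18/1 → 0; chars 10.

OO10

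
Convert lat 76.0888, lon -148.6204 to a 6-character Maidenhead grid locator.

BQ56qc

Add 180° to longitude and 90° to latitude: 31.3796, 166.0888.
Field: 31.3796/20 → 1 → B, 166.0888/10 → 16 → Q; chars BQ.
Square: 11.3796/2 → 5, 6.0888/1 → 6; chars 56.
Subsquare: 1.3796/0.0833333 → 16 → q, 0.0888/0.0416667 → 2 → c; chars qc.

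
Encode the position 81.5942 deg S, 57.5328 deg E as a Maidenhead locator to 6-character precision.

LA88sj

Add 180° to longitude and 90° to latitude: 237.5328, 8.4058.
Field: lon ⌊237.5328/20⌋ = 11 → L; lat ⌊8.4058/10⌋ = 0 → A.
Square: lon ⌊17.5328/2⌋ = 8; lat ⌊8.4058/1⌋ = 8.
Subsquare: lon ⌊1.5328/0.0833333⌋ = 18 → s; lat ⌊0.4058/0.0416667⌋ = 9 → j.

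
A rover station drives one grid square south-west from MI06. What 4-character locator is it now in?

LI95

Longitude square 0; −1 → -1, wraps to 9, carry into field.
Longitude field M = 12; −1 → 11 = L.
Latitude square 6; −1 → 5.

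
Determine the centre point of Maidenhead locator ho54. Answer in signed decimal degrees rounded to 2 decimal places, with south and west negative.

54.50, -29.00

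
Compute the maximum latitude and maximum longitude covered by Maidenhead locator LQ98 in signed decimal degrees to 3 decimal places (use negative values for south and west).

79.000, 60.000

Field L=11, Q=16: +11·20° lon, +16·10° lat → SW at lon 40°, lat 70°.
Square 9, 8: +9·2° lon, +8·1° lat → SW at lon 58°, lat 78°.
Cell spans 2° lon × 1° lat. NE corner is SW corner plus one full cell.
latitude 79.000, longitude 60.000.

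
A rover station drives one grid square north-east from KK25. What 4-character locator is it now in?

KK36

Longitude square 2; +1 → 3.
Latitude square 5; +1 → 6.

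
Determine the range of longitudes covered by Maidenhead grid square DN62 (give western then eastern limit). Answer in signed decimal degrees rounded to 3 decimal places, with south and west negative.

-108.000, -106.000

Field D=3, N=13: +3·20° lon, +13·10° lat → SW at lon -120°, lat 40°.
Square 6, 2: +6·2° lon, +2·1° lat → SW at lon -108°, lat 42°.
Cell spans 2° lon × 1° lat.
west -108.000, east -106.000.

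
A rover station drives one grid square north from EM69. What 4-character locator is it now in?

EN60

Latitude square 9; +1 → 10, wraps to 0, carry into field.
Latitude field M = 12; +1 → 13 = N.
The longitude characters are unchanged.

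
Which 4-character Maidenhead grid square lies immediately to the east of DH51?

Longitude square 5; +1 → 6.
The latitude characters are unchanged.

DH61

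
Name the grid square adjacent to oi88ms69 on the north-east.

Longitude extended square 6; +1 → 7.
Latitude extended square 9; +1 → 10, wraps to 0, carry into subsquare.
Latitude subsquare s = 18; +1 → 19 = t.

OI88mt70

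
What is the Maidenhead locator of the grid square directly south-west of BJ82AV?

Longitude subsquare a = 0; −1 → -1, wraps to 23 = x, carry into square.
Longitude square 8; −1 → 7.
Latitude subsquare v = 21; −1 → 20 = u.

BJ72xu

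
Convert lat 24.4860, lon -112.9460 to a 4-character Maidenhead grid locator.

DL34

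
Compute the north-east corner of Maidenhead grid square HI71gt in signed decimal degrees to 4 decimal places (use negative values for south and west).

-8.1667, -25.4167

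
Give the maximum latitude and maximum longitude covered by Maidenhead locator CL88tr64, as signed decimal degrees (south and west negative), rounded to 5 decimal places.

28.72917, -122.35833

Field C=2, L=11: +2·20° lon, +11·10° lat → SW at lon -140°, lat 20°.
Square 8, 8: +8·2° lon, +8·1° lat → SW at lon -124°, lat 28°.
Subsquare t=19, r=17: +19·0.0833333° lon, +17·0.0416667° lat → SW at lon -122.417°, lat 28.7083°.
Extended square 6, 4: +6·0.00833333° lon, +4·0.00416667° lat → SW at lon -122.367°, lat 28.725°.
Cell spans 0.00833333° lon × 0.00416667° lat. NE corner is SW corner plus one full cell.
latitude 28.72917, longitude -122.35833.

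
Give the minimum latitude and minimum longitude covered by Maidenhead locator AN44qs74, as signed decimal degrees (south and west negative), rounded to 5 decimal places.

Field A=0, N=13: +0·20° lon, +13·10° lat → SW at lon -180°, lat 40°.
Square 4, 4: +4·2° lon, +4·1° lat → SW at lon -172°, lat 44°.
Subsquare q=16, s=18: +16·0.0833333° lon, +18·0.0416667° lat → SW at lon -170.667°, lat 44.75°.
Extended square 7, 4: +7·0.00833333° lon, +4·0.00416667° lat → SW at lon -170.608°, lat 44.7667°.
latitude 44.76667, longitude -170.60833.

44.76667, -170.60833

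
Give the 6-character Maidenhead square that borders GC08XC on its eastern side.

GC18ac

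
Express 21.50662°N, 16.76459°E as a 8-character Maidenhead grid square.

JL81jm11

Shift to the Maidenhead origin (180°W, 90°S): lon 196.76459, lat 111.50662.
Field (20°×10°, letters A–R): 196.76459/20 → 9 → J, 111.50662/10 → 11 → L; chars JL.
Square (2°×1°, digits 0–9): 16.76459/2 → 8, 1.50662/1 → 1; chars 81.
Subsquare (5′×2.5′, letters a–x): 0.76459/0.0833333 → 9 → j, 0.50662/0.0416667 → 12 → m; chars jm.
Extended square (30″×15″, digits 0–9): 0.01459/0.00833333 → 1, 0.00662/0.00416667 → 1; chars 11.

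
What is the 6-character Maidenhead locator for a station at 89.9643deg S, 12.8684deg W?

IA30na

Offset from 180°W / 90°S: lon 167.1316°, lat 0.0357°.
Field: 167.1316/20 → 8 → I, 0.0357/10 → 0 → A; chars IA.
Square: 7.1316/2 → 3, 0.0357/1 → 0; chars 30.
Subsquare: 1.1316/0.0833333 → 13 → n, 0.0357/0.0416667 → 0 → a; chars na.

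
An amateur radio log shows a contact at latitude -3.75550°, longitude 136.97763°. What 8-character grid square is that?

PI86lf78

Add 180° to longitude and 90° to latitude: 316.97763, 86.24450.
Field: lon ⌊316.97763/20⌋ = 15 → P; lat ⌊86.24450/10⌋ = 8 → I.
Square: lon ⌊16.97763/2⌋ = 8; lat ⌊6.24450/1⌋ = 6.
Subsquare: lon ⌊0.97763/0.0833333⌋ = 11 → l; lat ⌊0.24450/0.0416667⌋ = 5 → f.
Extended square: lon ⌊0.06096/0.00833333⌋ = 7; lat ⌊0.03617/0.00416667⌋ = 8.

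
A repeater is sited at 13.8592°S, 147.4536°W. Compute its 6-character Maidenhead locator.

BH66gd

Shift to the Maidenhead origin (180°W, 90°S): lon 32.5464, lat 76.1408.
Field: 32.5464/20 → 1 → B, 76.1408/10 → 7 → H; chars BH.
Square: 12.5464/2 → 6, 6.1408/1 → 6; chars 66.
Subsquare: 0.5464/0.0833333 → 6 → g, 0.1408/0.0416667 → 3 → d; chars gd.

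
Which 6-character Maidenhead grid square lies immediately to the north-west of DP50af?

DP40xg

Longitude subsquare a = 0; −1 → -1, wraps to 23 = x, carry into square.
Longitude square 5; −1 → 4.
Latitude subsquare f = 5; +1 → 6 = g.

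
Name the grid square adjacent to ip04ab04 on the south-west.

Longitude extended square 0; −1 → -1, wraps to 9, carry into subsquare.
Longitude subsquare a = 0; −1 → -1, wraps to 23 = x, carry into square.
Longitude square 0; −1 → -1, wraps to 9, carry into field.
Longitude field I = 8; −1 → 7 = H.
Latitude extended square 4; −1 → 3.

HP94xb93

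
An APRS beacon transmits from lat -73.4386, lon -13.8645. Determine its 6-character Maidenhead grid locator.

Offset from 180°W / 90°S: lon 166.1355°, lat 16.5614°.
Field: 166.1355/20 → 8 → I, 16.5614/10 → 1 → B; chars IB.
Square: 6.1355/2 → 3, 6.5614/1 → 6; chars 36.
Subsquare: 0.1355/0.0833333 → 1 → b, 0.5614/0.0416667 → 13 → n; chars bn.

IB36bn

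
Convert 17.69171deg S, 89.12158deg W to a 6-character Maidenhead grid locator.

EH52kh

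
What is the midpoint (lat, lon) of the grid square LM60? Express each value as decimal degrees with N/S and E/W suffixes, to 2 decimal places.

30.50° N, 53.00° E

Field L=11, M=12: +11·20° lon, +12·10° lat → SW at lon 40°, lat 30°.
Square 6, 0: +6·2° lon, +0·1° lat → SW at lon 52°, lat 30°.
Cell spans 2° lon × 1° lat. Centre is SW corner plus half of each.
latitude 30.50° N, longitude 53.00° E.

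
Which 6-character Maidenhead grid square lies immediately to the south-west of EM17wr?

Longitude subsquare w = 22; −1 → 21 = v.
Latitude subsquare r = 17; −1 → 16 = q.

EM17vq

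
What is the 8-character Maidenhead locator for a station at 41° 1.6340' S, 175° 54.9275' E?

RE78wx93

Shift to the Maidenhead origin (180°W, 90°S): lon 355.91546, lat 48.97277.
Field: 355.91546/20 → 17 → R, 48.97277/10 → 4 → E; chars RE.
Square: 15.91546/2 → 7, 8.97277/1 → 8; chars 78.
Subsquare: 1.91546/0.0833333 → 22 → w, 0.97277/0.0416667 → 23 → x; chars wx.
Extended square: 0.08213/0.00833333 → 9, 0.01443/0.00416667 → 3; chars 93.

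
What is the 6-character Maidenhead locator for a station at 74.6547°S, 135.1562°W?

CB25ki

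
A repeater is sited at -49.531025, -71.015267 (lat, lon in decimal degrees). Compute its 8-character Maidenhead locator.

FE40ll82

Offset from 180°W / 90°S: lon 108.98473°, lat 40.46898°.
Field: lon ⌊108.98473/20⌋ = 5 → F; lat ⌊40.46898/10⌋ = 4 → E.
Square: lon ⌊8.98473/2⌋ = 4; lat ⌊0.46898/1⌋ = 0.
Subsquare: lon ⌊0.98473/0.0833333⌋ = 11 → l; lat ⌊0.46898/0.0416667⌋ = 11 → l.
Extended square: lon ⌊0.06807/0.00833333⌋ = 8; lat ⌊0.01064/0.00416667⌋ = 2.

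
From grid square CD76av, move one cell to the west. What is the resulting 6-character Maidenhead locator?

CD66xv

Longitude subsquare a = 0; −1 → -1, wraps to 23 = x, carry into square.
Longitude square 7; −1 → 6.
The latitude characters are unchanged.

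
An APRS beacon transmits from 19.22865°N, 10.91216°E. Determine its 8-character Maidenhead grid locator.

Offset from 180°W / 90°S: lon 190.91216°, lat 109.22865°.
Field: lon ⌊190.91216/20⌋ = 9 → J; lat ⌊109.22865/10⌋ = 10 → K.
Square: lon ⌊10.91216/2⌋ = 5; lat ⌊9.22865/1⌋ = 9.
Subsquare: lon ⌊0.91216/0.0833333⌋ = 10 → k; lat ⌊0.22865/0.0416667⌋ = 5 → f.
Extended square: lon ⌊0.07883/0.00833333⌋ = 9; lat ⌊0.02032/0.00416667⌋ = 4.

JK59kf94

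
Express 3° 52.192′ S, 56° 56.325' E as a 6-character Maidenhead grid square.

Add 180° to longitude and 90° to latitude: 236.9387, 86.1301.
Field: 236.9387/20 → 11 → L, 86.1301/10 → 8 → I; chars LI.
Square: 16.9387/2 → 8, 6.1301/1 → 6; chars 86.
Subsquare: 0.9387/0.0833333 → 11 → l, 0.1301/0.0416667 → 3 → d; chars ld.

LI86ld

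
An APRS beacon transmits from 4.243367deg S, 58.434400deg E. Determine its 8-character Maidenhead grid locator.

Offset from 180°W / 90°S: lon 238.43440°, lat 85.75663°.
Field: lon ⌊238.43440/20⌋ = 11 → L; lat ⌊85.75663/10⌋ = 8 → I.
Square: lon ⌊18.43440/2⌋ = 9; lat ⌊5.75663/1⌋ = 5.
Subsquare: lon ⌊0.43440/0.0833333⌋ = 5 → f; lat ⌊0.75663/0.0416667⌋ = 18 → s.
Extended square: lon ⌊0.01773/0.00833333⌋ = 2; lat ⌊0.00663/0.00416667⌋ = 1.

LI95fs21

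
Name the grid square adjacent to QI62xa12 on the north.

QI62xa13

Latitude extended square 2; +1 → 3.
The longitude characters are unchanged.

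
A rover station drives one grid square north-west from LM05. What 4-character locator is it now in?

KM96

Longitude square 0; −1 → -1, wraps to 9, carry into field.
Longitude field L = 11; −1 → 10 = K.
Latitude square 5; +1 → 6.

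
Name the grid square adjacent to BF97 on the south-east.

CF06

Longitude square 9; +1 → 10, wraps to 0, carry into field.
Longitude field B = 1; +1 → 2 = C.
Latitude square 7; −1 → 6.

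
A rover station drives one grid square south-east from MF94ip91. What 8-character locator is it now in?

MF94jp00

Longitude extended square 9; +1 → 10, wraps to 0, carry into subsquare.
Longitude subsquare i = 8; +1 → 9 = j.
Latitude extended square 1; −1 → 0.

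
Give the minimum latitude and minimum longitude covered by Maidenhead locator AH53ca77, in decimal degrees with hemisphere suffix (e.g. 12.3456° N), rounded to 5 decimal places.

16.97083° S, 169.77500° W

Field A=0, H=7: +0·20° lon, +7·10° lat → SW at lon -180°, lat -20°.
Square 5, 3: +5·2° lon, +3·1° lat → SW at lon -170°, lat -17°.
Subsquare c=2, a=0: +2·0.0833333° lon, +0·0.0416667° lat → SW at lon -169.833°, lat -17°.
Extended square 7, 7: +7·0.00833333° lon, +7·0.00416667° lat → SW at lon -169.775°, lat -16.9708°.
latitude 16.97083° S, longitude 169.77500° W.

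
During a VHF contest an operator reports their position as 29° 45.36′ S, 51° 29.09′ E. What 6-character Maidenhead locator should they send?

Shift to the Maidenhead origin (180°W, 90°S): lon 231.4848, lat 60.2440.
Field (20°×10°, letters A–R): lon ⌊231.4848/20⌋ = 11 → L; lat ⌊60.2440/10⌋ = 6 → G.
Square (2°×1°, digits 0–9): lon ⌊11.4848/2⌋ = 5; lat ⌊0.2440/1⌋ = 0.
Subsquare (5′×2.5′, letters a–x): lon ⌊1.4848/0.0833333⌋ = 17 → r; lat ⌊0.2440/0.0416667⌋ = 5 → f.

LG50rf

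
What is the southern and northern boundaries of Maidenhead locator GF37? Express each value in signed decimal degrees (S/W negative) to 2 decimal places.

-33.00, -32.00

Field G=6, F=5: +6·20° lon, +5·10° lat → SW at lon -60°, lat -40°.
Square 3, 7: +3·2° lon, +7·1° lat → SW at lon -54°, lat -33°.
Cell spans 2° lon × 1° lat.
south -33.00, north -32.00.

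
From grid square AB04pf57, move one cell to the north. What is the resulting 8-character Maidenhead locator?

Latitude extended square 7; +1 → 8.
The longitude characters are unchanged.

AB04pf58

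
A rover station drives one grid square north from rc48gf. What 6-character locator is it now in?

RC48gg

Latitude subsquare f = 5; +1 → 6 = g.
The longitude characters are unchanged.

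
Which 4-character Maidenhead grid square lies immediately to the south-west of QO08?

PO97

Longitude square 0; −1 → -1, wraps to 9, carry into field.
Longitude field Q = 16; −1 → 15 = P.
Latitude square 8; −1 → 7.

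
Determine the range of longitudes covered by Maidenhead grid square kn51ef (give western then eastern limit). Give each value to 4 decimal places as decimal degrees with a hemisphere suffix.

30.3333° E, 30.4167° E

Field K=10, N=13: +10·20° lon, +13·10° lat → SW at lon 20°, lat 40°.
Square 5, 1: +5·2° lon, +1·1° lat → SW at lon 30°, lat 41°.
Subsquare e=4, f=5: +4·0.0833333° lon, +5·0.0416667° lat → SW at lon 30.3333°, lat 41.2083°.
Cell spans 0.0833333° lon × 0.0416667° lat.
west 30.3333° E, east 30.4167° E.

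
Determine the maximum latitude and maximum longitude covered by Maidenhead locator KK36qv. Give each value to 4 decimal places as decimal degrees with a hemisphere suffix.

Field K=10, K=10: +10·20° lon, +10·10° lat → SW at lon 20°, lat 10°.
Square 3, 6: +3·2° lon, +6·1° lat → SW at lon 26°, lat 16°.
Subsquare q=16, v=21: +16·0.0833333° lon, +21·0.0416667° lat → SW at lon 27.3333°, lat 16.875°.
Cell spans 0.0833333° lon × 0.0416667° lat. NE corner is SW corner plus one full cell.
latitude 16.9167° N, longitude 27.4167° E.

16.9167° N, 27.4167° E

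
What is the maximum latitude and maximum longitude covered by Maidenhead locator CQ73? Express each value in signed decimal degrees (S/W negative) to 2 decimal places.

74.00, -124.00

Field C=2, Q=16: +2·20° lon, +16·10° lat → SW at lon -140°, lat 70°.
Square 7, 3: +7·2° lon, +3·1° lat → SW at lon -126°, lat 73°.
Cell spans 2° lon × 1° lat. NE corner is SW corner plus one full cell.
latitude 74.00, longitude -124.00.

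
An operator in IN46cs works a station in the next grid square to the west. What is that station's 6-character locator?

IN46bs

Longitude subsquare c = 2; −1 → 1 = b.
The latitude characters are unchanged.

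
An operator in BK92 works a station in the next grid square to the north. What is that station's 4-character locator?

Latitude square 2; +1 → 3.
The longitude characters are unchanged.

BK93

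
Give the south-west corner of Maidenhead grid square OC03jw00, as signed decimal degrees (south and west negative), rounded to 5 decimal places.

-66.08333, 100.75000

Field O=14, C=2: +14·20° lon, +2·10° lat → SW at lon 100°, lat -70°.
Square 0, 3: +0·2° lon, +3·1° lat → SW at lon 100°, lat -67°.
Subsquare j=9, w=22: +9·0.0833333° lon, +22·0.0416667° lat → SW at lon 100.75°, lat -66.0833°.
Extended square 0, 0: +0·0.00833333° lon, +0·0.00416667° lat → SW at lon 100.75°, lat -66.0833°.
latitude -66.08333, longitude 100.75000.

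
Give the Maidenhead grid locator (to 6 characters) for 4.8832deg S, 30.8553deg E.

KI55kc

Add 180° to longitude and 90° to latitude: 210.8553, 85.1168.
Field: lon ⌊210.8553/20⌋ = 10 → K; lat ⌊85.1168/10⌋ = 8 → I.
Square: lon ⌊10.8553/2⌋ = 5; lat ⌊5.1168/1⌋ = 5.
Subsquare: lon ⌊0.8553/0.0833333⌋ = 10 → k; lat ⌊0.1168/0.0416667⌋ = 2 → c.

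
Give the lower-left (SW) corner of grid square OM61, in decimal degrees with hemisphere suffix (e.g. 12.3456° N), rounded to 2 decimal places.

Field O=14, M=12: +14·20° lon, +12·10° lat → SW at lon 100°, lat 30°.
Square 6, 1: +6·2° lon, +1·1° lat → SW at lon 112°, lat 31°.
latitude 31.00° N, longitude 112.00° E.

31.00° N, 112.00° E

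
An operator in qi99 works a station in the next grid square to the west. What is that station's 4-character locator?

QI89

Longitude square 9; −1 → 8.
The latitude characters are unchanged.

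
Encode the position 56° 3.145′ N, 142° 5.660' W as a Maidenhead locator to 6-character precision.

BO86wb

Offset from 180°W / 90°S: lon 37.9057°, lat 146.0524°.
Field: 37.9057/20 → 1 → B, 146.0524/10 → 14 → O; chars BO.
Square: 17.9057/2 → 8, 6.0524/1 → 6; chars 86.
Subsquare: 1.9057/0.0833333 → 22 → w, 0.0524/0.0416667 → 1 → b; chars wb.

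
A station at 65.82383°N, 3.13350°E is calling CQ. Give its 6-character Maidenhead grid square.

JP15nt

Add 180° to longitude and 90° to latitude: 183.1335, 155.8238.
Field (20°×10°, letters A–R): lon ⌊183.1335/20⌋ = 9 → J; lat ⌊155.8238/10⌋ = 15 → P.
Square (2°×1°, digits 0–9): lon ⌊3.1335/2⌋ = 1; lat ⌊5.8238/1⌋ = 5.
Subsquare (5′×2.5′, letters a–x): lon ⌊1.1335/0.0833333⌋ = 13 → n; lat ⌊0.8238/0.0416667⌋ = 19 → t.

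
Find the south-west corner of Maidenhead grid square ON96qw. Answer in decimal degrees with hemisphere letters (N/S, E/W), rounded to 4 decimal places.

46.9167° N, 119.3333° E

Field O=14, N=13: +14·20° lon, +13·10° lat → SW at lon 100°, lat 40°.
Square 9, 6: +9·2° lon, +6·1° lat → SW at lon 118°, lat 46°.
Subsquare q=16, w=22: +16·0.0833333° lon, +22·0.0416667° lat → SW at lon 119.333°, lat 46.9167°.
latitude 46.9167° N, longitude 119.3333° E.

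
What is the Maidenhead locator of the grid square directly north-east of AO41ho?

Longitude subsquare h = 7; +1 → 8 = i.
Latitude subsquare o = 14; +1 → 15 = p.

AO41ip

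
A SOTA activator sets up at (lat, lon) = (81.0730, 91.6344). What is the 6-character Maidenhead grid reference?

NR51tb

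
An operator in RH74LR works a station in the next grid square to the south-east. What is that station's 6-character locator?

Longitude subsquare l = 11; +1 → 12 = m.
Latitude subsquare r = 17; −1 → 16 = q.

RH74mq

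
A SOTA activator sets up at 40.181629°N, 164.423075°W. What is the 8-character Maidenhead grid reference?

AN70se93

Add 180° to longitude and 90° to latitude: 15.57692, 130.18163.
Field: 15.57692/20 → 0 → A, 130.18163/10 → 13 → N; chars AN.
Square: 15.57692/2 → 7, 0.18163/1 → 0; chars 70.
Subsquare: 1.57692/0.0833333 → 18 → s, 0.18163/0.0416667 → 4 → e; chars se.
Extended square: 0.07692/0.00833333 → 9, 0.01496/0.00416667 → 3; chars 93.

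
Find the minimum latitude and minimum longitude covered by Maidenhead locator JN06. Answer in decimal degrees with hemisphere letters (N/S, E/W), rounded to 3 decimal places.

Field J=9, N=13: +9·20° lon, +13·10° lat → SW at lon 0°, lat 40°.
Square 0, 6: +0·2° lon, +6·1° lat → SW at lon 0°, lat 46°.
latitude 46.000° N, longitude 0.000° E.

46.000° N, 0.000° E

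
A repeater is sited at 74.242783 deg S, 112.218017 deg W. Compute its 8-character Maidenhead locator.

Shift to the Maidenhead origin (180°W, 90°S): lon 67.78198, lat 15.75722.
Field (20°×10°, letters A–R): lon ⌊67.78198/20⌋ = 3 → D; lat ⌊15.75722/10⌋ = 1 → B.
Square (2°×1°, digits 0–9): lon ⌊7.78198/2⌋ = 3; lat ⌊5.75722/1⌋ = 5.
Subsquare (5′×2.5′, letters a–x): lon ⌊1.78198/0.0833333⌋ = 21 → v; lat ⌊0.75722/0.0416667⌋ = 18 → s.
Extended square (30″×15″, digits 0–9): lon ⌊0.03198/0.00833333⌋ = 3; lat ⌊0.00722/0.00416667⌋ = 1.

DB35vs31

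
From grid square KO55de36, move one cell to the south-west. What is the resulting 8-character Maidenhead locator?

Longitude extended square 3; −1 → 2.
Latitude extended square 6; −1 → 5.

KO55de25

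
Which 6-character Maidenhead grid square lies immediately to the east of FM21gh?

FM21hh

Longitude subsquare g = 6; +1 → 7 = h.
The latitude characters are unchanged.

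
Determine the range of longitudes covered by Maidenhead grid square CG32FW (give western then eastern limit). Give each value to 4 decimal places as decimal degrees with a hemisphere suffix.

133.5833° W, 133.5000° W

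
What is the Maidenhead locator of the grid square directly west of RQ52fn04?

RQ52en94

Longitude extended square 0; −1 → -1, wraps to 9, carry into subsquare.
Longitude subsquare f = 5; −1 → 4 = e.
The latitude characters are unchanged.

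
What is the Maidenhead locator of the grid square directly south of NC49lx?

Latitude subsquare x = 23; −1 → 22 = w.
The longitude characters are unchanged.

NC49lw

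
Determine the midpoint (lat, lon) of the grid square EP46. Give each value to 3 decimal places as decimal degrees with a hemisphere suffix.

66.500° N, 91.000° W

Field E=4, P=15: +4·20° lon, +15·10° lat → SW at lon -100°, lat 60°.
Square 4, 6: +4·2° lon, +6·1° lat → SW at lon -92°, lat 66°.
Cell spans 2° lon × 1° lat. Centre is SW corner plus half of each.
latitude 66.500° N, longitude 91.000° W.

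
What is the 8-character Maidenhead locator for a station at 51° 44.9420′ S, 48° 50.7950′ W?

GD58ng80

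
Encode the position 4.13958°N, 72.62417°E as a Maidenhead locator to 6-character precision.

MJ64hd

Shift to the Maidenhead origin (180°W, 90°S): lon 252.6242, lat 94.1396.
Field: lon ⌊252.6242/20⌋ = 12 → M; lat ⌊94.1396/10⌋ = 9 → J.
Square: lon ⌊12.6242/2⌋ = 6; lat ⌊4.1396/1⌋ = 4.
Subsquare: lon ⌊0.6242/0.0833333⌋ = 7 → h; lat ⌊0.1396/0.0416667⌋ = 3 → d.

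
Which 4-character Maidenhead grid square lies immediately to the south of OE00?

Latitude square 0; −1 → -1, wraps to 9, carry into field.
Latitude field E = 4; −1 → 3 = D.
The longitude characters are unchanged.

OD09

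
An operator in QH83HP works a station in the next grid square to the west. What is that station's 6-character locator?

QH83gp

Longitude subsquare h = 7; −1 → 6 = g.
The latitude characters are unchanged.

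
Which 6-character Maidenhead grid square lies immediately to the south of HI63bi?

Latitude subsquare i = 8; −1 → 7 = h.
The longitude characters are unchanged.

HI63bh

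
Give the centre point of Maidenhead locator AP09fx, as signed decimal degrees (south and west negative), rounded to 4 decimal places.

Field A=0, P=15: +0·20° lon, +15·10° lat → SW at lon -180°, lat 60°.
Square 0, 9: +0·2° lon, +9·1° lat → SW at lon -180°, lat 69°.
Subsquare f=5, x=23: +5·0.0833333° lon, +23·0.0416667° lat → SW at lon -179.583°, lat 69.9583°.
Cell spans 0.0833333° lon × 0.0416667° lat. Centre is SW corner plus half of each.
latitude 69.9792, longitude -179.5417.

69.9792, -179.5417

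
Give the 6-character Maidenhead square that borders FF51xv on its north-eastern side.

Longitude subsquare x = 23; +1 → 24, wraps to 0 = a, carry into square.
Longitude square 5; +1 → 6.
Latitude subsquare v = 21; +1 → 22 = w.

FF61aw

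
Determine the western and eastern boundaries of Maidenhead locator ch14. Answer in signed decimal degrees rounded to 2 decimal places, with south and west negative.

Field C=2, H=7: +2·20° lon, +7·10° lat → SW at lon -140°, lat -20°.
Square 1, 4: +1·2° lon, +4·1° lat → SW at lon -138°, lat -16°.
Cell spans 2° lon × 1° lat.
west -138.00, east -136.00.

-138.00, -136.00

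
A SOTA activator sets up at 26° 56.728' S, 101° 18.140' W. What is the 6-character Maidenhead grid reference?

Offset from 180°W / 90°S: lon 78.6977°, lat 63.0545°.
Field: 78.6977/20 → 3 → D, 63.0545/10 → 6 → G; chars DG.
Square: 18.6977/2 → 9, 3.0545/1 → 3; chars 93.
Subsquare: 0.6977/0.0833333 → 8 → i, 0.0545/0.0416667 → 1 → b; chars ib.

DG93ib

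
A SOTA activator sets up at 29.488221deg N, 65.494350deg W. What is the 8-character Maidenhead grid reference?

FL79gl07

Shift to the Maidenhead origin (180°W, 90°S): lon 114.50565, lat 119.48822.
Field: lon ⌊114.50565/20⌋ = 5 → F; lat ⌊119.48822/10⌋ = 11 → L.
Square: lon ⌊14.50565/2⌋ = 7; lat ⌊9.48822/1⌋ = 9.
Subsquare: lon ⌊0.50565/0.0833333⌋ = 6 → g; lat ⌊0.48822/0.0416667⌋ = 11 → l.
Extended square: lon ⌊0.00565/0.00833333⌋ = 0; lat ⌊0.02989/0.00416667⌋ = 7.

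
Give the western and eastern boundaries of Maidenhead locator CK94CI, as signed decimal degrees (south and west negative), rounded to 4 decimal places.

-121.8333, -121.7500

Field C=2, K=10: +2·20° lon, +10·10° lat → SW at lon -140°, lat 10°.
Square 9, 4: +9·2° lon, +4·1° lat → SW at lon -122°, lat 14°.
Subsquare c=2, i=8: +2·0.0833333° lon, +8·0.0416667° lat → SW at lon -121.833°, lat 14.3333°.
Cell spans 0.0833333° lon × 0.0416667° lat.
west -121.8333, east -121.7500.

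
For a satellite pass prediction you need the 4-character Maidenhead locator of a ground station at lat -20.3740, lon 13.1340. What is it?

JG69

Shift to the Maidenhead origin (180°W, 90°S): lon 193.13, lat 69.63.
Field: lon ⌊193.13/20⌋ = 9 → J; lat ⌊69.63/10⌋ = 6 → G.
Square: lon ⌊13.13/2⌋ = 6; lat ⌊9.63/1⌋ = 9.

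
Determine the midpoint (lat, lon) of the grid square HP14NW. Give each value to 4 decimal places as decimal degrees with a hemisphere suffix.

Field H=7, P=15: +7·20° lon, +15·10° lat → SW at lon -40°, lat 60°.
Square 1, 4: +1·2° lon, +4·1° lat → SW at lon -38°, lat 64°.
Subsquare n=13, w=22: +13·0.0833333° lon, +22·0.0416667° lat → SW at lon -36.9167°, lat 64.9167°.
Cell spans 0.0833333° lon × 0.0416667° lat. Centre is SW corner plus half of each.
latitude 64.9375° N, longitude 36.8750° W.

64.9375° N, 36.8750° W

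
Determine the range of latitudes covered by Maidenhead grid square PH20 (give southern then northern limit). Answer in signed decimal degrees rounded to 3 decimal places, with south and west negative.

-20.000, -19.000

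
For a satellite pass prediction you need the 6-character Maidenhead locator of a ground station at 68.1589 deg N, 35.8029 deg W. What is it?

HP28cd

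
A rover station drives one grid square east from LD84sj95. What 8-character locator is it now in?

Longitude extended square 9; +1 → 10, wraps to 0, carry into subsquare.
Longitude subsquare s = 18; +1 → 19 = t.
The latitude characters are unchanged.

LD84tj05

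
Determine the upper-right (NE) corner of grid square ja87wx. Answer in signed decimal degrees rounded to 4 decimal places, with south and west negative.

-82.0000, 17.9167

Field J=9, A=0: +9·20° lon, +0·10° lat → SW at lon 0°, lat -90°.
Square 8, 7: +8·2° lon, +7·1° lat → SW at lon 16°, lat -83°.
Subsquare w=22, x=23: +22·0.0833333° lon, +23·0.0416667° lat → SW at lon 17.8333°, lat -82.0417°.
Cell spans 0.0833333° lon × 0.0416667° lat. NE corner is SW corner plus one full cell.
latitude -82.0000, longitude 17.9167.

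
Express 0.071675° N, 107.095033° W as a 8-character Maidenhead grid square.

DJ60kb87

Add 180° to longitude and 90° to latitude: 72.90497, 90.07167.
Field (20°×10°, letters A–R): lon ⌊72.90497/20⌋ = 3 → D; lat ⌊90.07167/10⌋ = 9 → J.
Square (2°×1°, digits 0–9): lon ⌊12.90497/2⌋ = 6; lat ⌊0.07167/1⌋ = 0.
Subsquare (5′×2.5′, letters a–x): lon ⌊0.90497/0.0833333⌋ = 10 → k; lat ⌊0.07167/0.0416667⌋ = 1 → b.
Extended square (30″×15″, digits 0–9): lon ⌊0.07163/0.00833333⌋ = 8; lat ⌊0.03001/0.00416667⌋ = 7.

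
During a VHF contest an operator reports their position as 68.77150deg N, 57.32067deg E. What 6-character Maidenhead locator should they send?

LP88ps

Offset from 180°W / 90°S: lon 237.3207°, lat 158.7715°.
Field: 237.3207/20 → 11 → L, 158.7715/10 → 15 → P; chars LP.
Square: 17.3207/2 → 8, 8.7715/1 → 8; chars 88.
Subsquare: 1.3207/0.0833333 → 15 → p, 0.7715/0.0416667 → 18 → s; chars ps.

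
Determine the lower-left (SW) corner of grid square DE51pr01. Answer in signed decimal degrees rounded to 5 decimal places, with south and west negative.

-48.28750, -108.75000

Field D=3, E=4: +3·20° lon, +4·10° lat → SW at lon -120°, lat -50°.
Square 5, 1: +5·2° lon, +1·1° lat → SW at lon -110°, lat -49°.
Subsquare p=15, r=17: +15·0.0833333° lon, +17·0.0416667° lat → SW at lon -108.75°, lat -48.2917°.
Extended square 0, 1: +0·0.00833333° lon, +1·0.00416667° lat → SW at lon -108.75°, lat -48.2875°.
latitude -48.28750, longitude -108.75000.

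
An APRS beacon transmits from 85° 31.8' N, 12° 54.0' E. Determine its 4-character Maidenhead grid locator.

JR65

Add 180° to longitude and 90° to latitude: 192.90, 175.53.
Field: lon ⌊192.90/20⌋ = 9 → J; lat ⌊175.53/10⌋ = 17 → R.
Square: lon ⌊12.90/2⌋ = 6; lat ⌊5.53/1⌋ = 5.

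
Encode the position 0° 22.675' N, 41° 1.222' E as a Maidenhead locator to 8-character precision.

LJ00mj20

Offset from 180°W / 90°S: lon 221.02037°, lat 90.37792°.
Field (20°×10°, letters A–R): 221.02037/20 → 11 → L, 90.37792/10 → 9 → J; chars LJ.
Square (2°×1°, digits 0–9): 1.02037/2 → 0, 0.37792/1 → 0; chars 00.
Subsquare (5′×2.5′, letters a–x): 1.02037/0.0833333 → 12 → m, 0.37792/0.0416667 → 9 → j; chars mj.
Extended square (30″×15″, digits 0–9): 0.02037/0.00833333 → 2, 0.00292/0.00416667 → 0; chars 20.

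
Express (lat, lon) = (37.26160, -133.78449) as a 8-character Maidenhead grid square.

CM37cg52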